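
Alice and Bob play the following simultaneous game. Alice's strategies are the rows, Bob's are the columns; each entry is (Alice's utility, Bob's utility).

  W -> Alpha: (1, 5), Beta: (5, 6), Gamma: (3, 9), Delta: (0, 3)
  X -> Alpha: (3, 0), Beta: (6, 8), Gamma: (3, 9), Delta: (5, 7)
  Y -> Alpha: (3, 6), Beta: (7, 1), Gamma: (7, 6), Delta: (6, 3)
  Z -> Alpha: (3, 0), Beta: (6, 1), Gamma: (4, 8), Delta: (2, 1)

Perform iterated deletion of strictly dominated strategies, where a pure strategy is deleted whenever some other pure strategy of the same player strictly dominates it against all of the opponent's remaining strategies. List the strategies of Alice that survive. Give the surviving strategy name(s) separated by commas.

Row W is eliminated: Y beats it against every remaining column (Alpha: 3>1, Beta: 7>5, Gamma: 7>3, Delta: 6>0).
Column Beta is eliminated: Gamma beats it against every remaining row (X: 9>8, Y: 6>1, Z: 8>1).
Column Delta is eliminated: Gamma beats it against every remaining row (X: 9>7, Y: 6>3, Z: 8>1).
Among the remaining strategies, none is strictly dominated by another pure strategy of the same player, so the elimination stops.
Surviving strategies — Alice: {X, Y, Z}; Bob: {Alpha, Gamma}.

X, Y, Z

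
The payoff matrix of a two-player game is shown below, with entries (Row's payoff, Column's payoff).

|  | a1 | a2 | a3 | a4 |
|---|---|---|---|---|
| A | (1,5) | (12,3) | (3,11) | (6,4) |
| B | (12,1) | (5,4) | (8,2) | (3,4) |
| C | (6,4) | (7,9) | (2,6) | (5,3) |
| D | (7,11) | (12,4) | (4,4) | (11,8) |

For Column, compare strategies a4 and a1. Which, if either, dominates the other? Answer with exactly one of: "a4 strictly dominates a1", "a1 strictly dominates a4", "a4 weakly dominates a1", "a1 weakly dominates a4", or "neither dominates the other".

a4's payoffs vs a1's, by Row's action — A: 4<5, B: 4>1, C: 3<4, D: 8<11.
a4 does better at B but worse at A, C, D; neither strategy dominates the other.

neither dominates the other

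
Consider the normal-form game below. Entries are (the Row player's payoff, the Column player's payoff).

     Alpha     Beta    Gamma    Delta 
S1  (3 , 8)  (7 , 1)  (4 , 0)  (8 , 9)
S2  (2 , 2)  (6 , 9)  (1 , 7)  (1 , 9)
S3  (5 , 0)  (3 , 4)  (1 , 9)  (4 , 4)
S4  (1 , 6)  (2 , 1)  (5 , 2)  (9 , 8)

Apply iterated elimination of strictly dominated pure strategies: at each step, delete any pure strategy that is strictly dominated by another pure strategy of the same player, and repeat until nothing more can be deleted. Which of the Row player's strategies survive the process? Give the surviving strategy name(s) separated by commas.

S4

The Row player's strategy S2 is strictly dominated by S1 (Alpha: 3>2, Beta: 7>6, Gamma: 4>1, Delta: 8>1) and is removed.
For the Column player, Delta strictly dominates Alpha on the remaining rows (S1: 9>8, S3: 4>0, S4: 8>6); eliminate Alpha.
For the Row player, S1 strictly dominates S3 on the remaining columns (Beta: 7>3, Gamma: 4>1, Delta: 8>4); eliminate S3.
The Column player's strategy Beta is strictly dominated by Delta (S1: 9>1, S4: 8>1) and is removed.
Row S1 is eliminated: S4 beats it against every remaining column (Gamma: 5>4, Delta: 9>8).
Column Gamma is eliminated: Delta beats it against every remaining row (S4: 8>2).
Among the remaining strategies, none is strictly dominated by another pure strategy of the same player, so the elimination stops.
Surviving strategies — the Row player: {S4}; the Column player: {Delta}.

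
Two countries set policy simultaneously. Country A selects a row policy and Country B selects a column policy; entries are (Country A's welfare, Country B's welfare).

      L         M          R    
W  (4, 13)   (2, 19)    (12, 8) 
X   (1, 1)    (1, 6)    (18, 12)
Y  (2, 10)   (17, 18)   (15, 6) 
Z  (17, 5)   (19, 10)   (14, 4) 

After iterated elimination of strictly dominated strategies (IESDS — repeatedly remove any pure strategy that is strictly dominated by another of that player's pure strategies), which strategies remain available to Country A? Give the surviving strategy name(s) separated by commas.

X, Y, Z

Country A's strategy W is strictly dominated by Z (L: 17>4, M: 19>2, R: 14>12) and is removed.
For Country B, M strictly dominates L on the remaining rows (X: 6>1, Y: 18>10, Z: 10>5); eliminate L.
Among the remaining strategies, none is strictly dominated by another pure strategy of the same player, so the elimination stops.
Surviving strategies — Country A: {X, Y, Z}; Country B: {M, R}.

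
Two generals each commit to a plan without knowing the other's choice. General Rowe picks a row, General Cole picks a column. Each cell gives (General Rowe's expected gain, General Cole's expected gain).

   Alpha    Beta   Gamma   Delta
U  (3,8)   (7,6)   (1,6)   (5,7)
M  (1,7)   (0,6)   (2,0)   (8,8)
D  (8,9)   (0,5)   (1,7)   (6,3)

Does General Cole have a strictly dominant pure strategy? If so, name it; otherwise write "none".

Alpha fails to dominate Delta at M (7<8).
Beta fails to dominate Alpha at U (6<8).
Gamma fails to dominate Alpha at U (6<8).
Delta fails to dominate Alpha at U (7<8).
No single strategy dominates all the others.

none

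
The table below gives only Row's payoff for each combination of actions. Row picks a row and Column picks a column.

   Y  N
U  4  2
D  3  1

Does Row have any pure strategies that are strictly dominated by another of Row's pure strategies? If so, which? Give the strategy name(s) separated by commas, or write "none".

U: no other strategy beats it everywhere (D at Y (4>3)).
D: dominated, since U does at least as well everywhere (Y: 4>3, N: 2>1).

D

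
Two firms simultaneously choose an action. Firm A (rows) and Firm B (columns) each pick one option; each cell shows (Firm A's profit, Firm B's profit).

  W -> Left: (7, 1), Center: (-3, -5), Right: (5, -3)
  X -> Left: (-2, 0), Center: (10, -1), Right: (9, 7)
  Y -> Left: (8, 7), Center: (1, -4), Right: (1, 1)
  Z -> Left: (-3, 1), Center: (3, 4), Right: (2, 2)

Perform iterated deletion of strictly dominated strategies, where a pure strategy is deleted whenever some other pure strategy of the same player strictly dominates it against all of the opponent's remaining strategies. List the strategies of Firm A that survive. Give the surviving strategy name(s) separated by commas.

W, X, Y

Firm A's strategy Z is strictly dominated by X (Left: -2>-3, Center: 10>3, Right: 9>2) and is removed.
Firm B's strategy Center is strictly dominated by Left (W: 1>-5, X: 0>-1, Y: 7>-4) and is removed.
Among the remaining strategies, none is strictly dominated by another pure strategy of the same player, so the elimination stops.
Surviving strategies — Firm A: {W, X, Y}; Firm B: {Left, Right}.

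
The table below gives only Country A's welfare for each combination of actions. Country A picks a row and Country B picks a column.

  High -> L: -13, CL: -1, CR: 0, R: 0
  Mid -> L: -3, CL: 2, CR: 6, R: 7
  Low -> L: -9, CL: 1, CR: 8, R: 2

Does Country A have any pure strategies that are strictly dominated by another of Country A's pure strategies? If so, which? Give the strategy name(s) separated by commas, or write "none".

High: dominated, since Mid does at least as well everywhere (L: -3>-13, CL: 2>-1, CR: 6>0, R: 7>0).
Mid: no other strategy beats it everywhere (High at L (-3>-13); Low at L (-3>-9)).
Low: no other strategy beats it everywhere (High at L (-9>-13); Mid at CR (8>6)).

High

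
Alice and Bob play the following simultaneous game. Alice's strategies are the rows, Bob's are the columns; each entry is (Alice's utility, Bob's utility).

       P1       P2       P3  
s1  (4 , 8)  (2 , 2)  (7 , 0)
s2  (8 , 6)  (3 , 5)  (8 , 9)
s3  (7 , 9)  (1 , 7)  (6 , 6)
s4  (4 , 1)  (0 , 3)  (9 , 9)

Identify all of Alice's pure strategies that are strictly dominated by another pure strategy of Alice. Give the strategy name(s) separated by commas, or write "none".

s1: dominated, since s2 does at least as well everywhere (P1: 8>4, P2: 3>2, P3: 8>7).
s2: no other strategy beats it everywhere (s1 at P1 (8>4); s3 at P1 (8>7); s4 at P1 (8>4)).
s2 strictly dominates s3 — P1: 8>7, P2: 3>1, P3: 8>6.
s4 is not dominated — it holds its own against s1 at P1 (4=4); s2 at P3 (9>8); s3 at P3 (9>6).

s1, s3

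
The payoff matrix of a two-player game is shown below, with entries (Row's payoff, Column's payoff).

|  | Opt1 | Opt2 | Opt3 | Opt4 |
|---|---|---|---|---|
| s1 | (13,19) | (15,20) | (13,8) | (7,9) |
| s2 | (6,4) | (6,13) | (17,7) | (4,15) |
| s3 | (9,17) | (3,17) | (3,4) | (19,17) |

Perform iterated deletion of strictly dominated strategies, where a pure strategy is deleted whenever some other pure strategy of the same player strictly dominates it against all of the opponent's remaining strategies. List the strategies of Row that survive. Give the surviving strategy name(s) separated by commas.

Column Opt3 is eliminated: Opt2 beats it against every remaining row (s1: 20>8, s2: 13>7, s3: 17>4).
Row s2 is eliminated: s1 beats it against every remaining column (Opt1: 13>6, Opt2: 15>6, Opt4: 7>4).
Among the remaining strategies, none is strictly dominated by another pure strategy of the same player, so the elimination stops.
Surviving strategies — Row: {s1, s3}; Column: {Opt1, Opt2, Opt4}.

s1, s3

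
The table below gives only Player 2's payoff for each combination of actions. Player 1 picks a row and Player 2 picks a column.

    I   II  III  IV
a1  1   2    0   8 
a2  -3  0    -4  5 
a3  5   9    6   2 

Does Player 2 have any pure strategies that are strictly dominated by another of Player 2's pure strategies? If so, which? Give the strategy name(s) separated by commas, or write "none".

I, III

I: dominated, since II does at least as well everywhere (a1: 2>1, a2: 0>-3, a3: 9>5).
Nothing dominates II: I at a1 (2>1); III at a1 (2>0); IV at a3 (9>2).
III: dominated, since II does at least as well everywhere (a1: 2>0, a2: 0>-4, a3: 9>6).
IV: no other strategy beats it everywhere (I at a1 (8>1); II at a1 (8>2); III at a1 (8>0)).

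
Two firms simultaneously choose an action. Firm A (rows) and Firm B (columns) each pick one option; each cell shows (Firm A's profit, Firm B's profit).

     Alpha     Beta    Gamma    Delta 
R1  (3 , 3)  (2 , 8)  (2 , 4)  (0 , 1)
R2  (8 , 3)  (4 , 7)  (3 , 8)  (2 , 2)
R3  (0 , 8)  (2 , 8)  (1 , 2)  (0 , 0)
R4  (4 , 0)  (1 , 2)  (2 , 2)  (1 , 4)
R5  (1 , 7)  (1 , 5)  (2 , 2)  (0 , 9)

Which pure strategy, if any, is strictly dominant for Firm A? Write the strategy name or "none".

R2

R2 vs R1: Alpha: 8>3, Beta: 4>2, Gamma: 3>2, Delta: 2>0.
R2 vs R3: Alpha: 8>0, Beta: 4>2, Gamma: 3>1, Delta: 2>0.
R2 vs R4: Alpha: 8>4, Beta: 4>1, Gamma: 3>2, Delta: 2>1.
R2 vs R5: Alpha: 8>1, Beta: 4>1, Gamma: 3>2, Delta: 2>0.
R2 strictly beats every other strategy against every opponent action, so it is strictly dominant.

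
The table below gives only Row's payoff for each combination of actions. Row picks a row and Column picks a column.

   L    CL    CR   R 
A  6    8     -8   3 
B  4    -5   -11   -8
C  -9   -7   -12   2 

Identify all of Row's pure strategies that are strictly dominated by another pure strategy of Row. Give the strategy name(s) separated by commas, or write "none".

B, C

A: no other strategy beats it everywhere (B at L (6>4); C at L (6>-9)).
A strictly dominates B — L: 6>4, CL: 8>-5, CR: -8>-11, R: 3>-8.
C is strictly dominated by A (L: 6>-9, CL: 8>-7, CR: -8>-12, R: 3>2).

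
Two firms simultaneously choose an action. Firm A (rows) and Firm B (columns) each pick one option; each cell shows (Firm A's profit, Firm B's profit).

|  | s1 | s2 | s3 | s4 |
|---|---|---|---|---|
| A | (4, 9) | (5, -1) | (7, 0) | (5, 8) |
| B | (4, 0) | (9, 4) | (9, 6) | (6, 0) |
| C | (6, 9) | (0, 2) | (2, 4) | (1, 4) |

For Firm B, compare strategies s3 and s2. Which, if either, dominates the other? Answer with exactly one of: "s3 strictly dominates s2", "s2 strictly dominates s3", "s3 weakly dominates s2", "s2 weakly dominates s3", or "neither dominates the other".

Compare s3 to s2 across every action of Firm A: A: 0>-1, B: 6>4, C: 4>2.
Every comparison favours s3, so s3 strictly dominates s2.

s3 strictly dominates s2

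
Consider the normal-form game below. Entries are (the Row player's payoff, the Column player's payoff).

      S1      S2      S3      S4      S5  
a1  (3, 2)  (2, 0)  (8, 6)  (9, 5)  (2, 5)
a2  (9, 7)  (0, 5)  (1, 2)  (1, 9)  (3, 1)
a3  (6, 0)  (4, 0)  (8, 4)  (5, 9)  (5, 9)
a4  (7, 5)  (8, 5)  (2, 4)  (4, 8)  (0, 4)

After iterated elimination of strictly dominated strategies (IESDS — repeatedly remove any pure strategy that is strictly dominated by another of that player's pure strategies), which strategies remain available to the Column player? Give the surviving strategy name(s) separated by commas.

S3, S4, S5

For the Column player, S4 strictly dominates S1 on the remaining rows (a1: 5>2, a2: 9>7, a3: 9>0, a4: 8>5); eliminate S1.
Row a2 is eliminated: a3 beats it against every remaining column (S2: 4>0, S3: 8>1, S4: 5>1, S5: 5>3).
The Column player's strategy S2 is strictly dominated by S4 (a1: 5>0, a3: 9>0, a4: 8>5) and is removed.
The Row player's strategy a4 is strictly dominated by a1 (S3: 8>2, S4: 9>4, S5: 2>0) and is removed.
Among the remaining strategies, none is strictly dominated by another pure strategy of the same player, so the elimination stops.
Surviving strategies — the Row player: {a1, a3}; the Column player: {S3, S4, S5}.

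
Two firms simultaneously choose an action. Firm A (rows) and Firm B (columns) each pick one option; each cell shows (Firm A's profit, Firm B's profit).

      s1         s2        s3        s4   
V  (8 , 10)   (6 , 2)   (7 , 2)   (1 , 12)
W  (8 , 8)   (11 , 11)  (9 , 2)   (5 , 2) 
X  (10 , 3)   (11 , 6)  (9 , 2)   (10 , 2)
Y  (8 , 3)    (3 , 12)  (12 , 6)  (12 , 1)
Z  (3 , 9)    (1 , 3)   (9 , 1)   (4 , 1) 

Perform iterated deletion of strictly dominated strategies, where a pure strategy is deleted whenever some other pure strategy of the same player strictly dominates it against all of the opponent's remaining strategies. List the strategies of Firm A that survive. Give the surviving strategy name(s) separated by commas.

Firm A's strategy V is strictly dominated by X (s1: 10>8, s2: 11>6, s3: 9>7, s4: 10>1) and is removed.
Row Z is eliminated: Y beats it against every remaining column (s1: 8>3, s2: 3>1, s3: 12>9, s4: 12>4).
Firm B's strategy s1 is strictly dominated by s2 (W: 11>8, X: 6>3, Y: 12>3) and is removed.
Firm B's strategy s3 is strictly dominated by s2 (W: 11>2, X: 6>2, Y: 12>6) and is removed.
Column s4 is eliminated: s2 beats it against every remaining row (W: 11>2, X: 6>2, Y: 12>1).
Row Y is eliminated: W beats it against every remaining column (s2: 11>3).
Among the remaining strategies, none is strictly dominated by another pure strategy of the same player, so the elimination stops.
Surviving strategies — Firm A: {W, X}; Firm B: {s2}.

W, X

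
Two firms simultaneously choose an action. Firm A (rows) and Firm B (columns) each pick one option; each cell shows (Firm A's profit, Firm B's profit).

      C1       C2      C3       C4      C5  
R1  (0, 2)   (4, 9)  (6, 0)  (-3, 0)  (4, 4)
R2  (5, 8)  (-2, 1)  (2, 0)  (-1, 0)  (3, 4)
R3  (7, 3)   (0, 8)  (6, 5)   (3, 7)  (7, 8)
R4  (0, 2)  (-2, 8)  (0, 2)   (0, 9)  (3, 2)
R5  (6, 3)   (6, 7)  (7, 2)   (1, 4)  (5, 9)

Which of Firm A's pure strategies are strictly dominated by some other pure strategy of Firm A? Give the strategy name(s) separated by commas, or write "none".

R1, R2, R4

R1 is strictly dominated by R5 (C1: 6>0, C2: 6>4, C3: 7>6, C4: 1>-3, C5: 5>4).
R2: dominated, since R3 does at least as well everywhere (C1: 7>5, C2: 0>-2, C3: 6>2, C4: 3>-1, C5: 7>3).
R3: no other strategy beats it everywhere (R1 at C1 (7>0); R2 at C1 (7>5); R4 at C1 (7>0); R5 at C1 (7>6)).
R4 is strictly dominated by R3 (C1: 7>0, C2: 0>-2, C3: 6>0, C4: 3>0, C5: 7>3).
Nothing dominates R5: R1 at C1 (6>0); R2 at C1 (6>5); R3 at C2 (6>0); R4 at C1 (6>0).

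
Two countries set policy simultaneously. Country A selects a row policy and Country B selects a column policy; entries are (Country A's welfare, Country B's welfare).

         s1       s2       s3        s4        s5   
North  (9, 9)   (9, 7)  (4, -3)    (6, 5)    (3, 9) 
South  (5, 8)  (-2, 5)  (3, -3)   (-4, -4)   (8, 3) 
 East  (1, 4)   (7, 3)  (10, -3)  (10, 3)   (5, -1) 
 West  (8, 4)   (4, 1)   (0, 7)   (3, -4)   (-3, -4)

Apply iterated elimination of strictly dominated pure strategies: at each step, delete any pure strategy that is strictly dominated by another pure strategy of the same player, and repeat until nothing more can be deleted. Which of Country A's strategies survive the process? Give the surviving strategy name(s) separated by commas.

North, South

Country A's strategy West is strictly dominated by North (s1: 9>8, s2: 9>4, s3: 4>0, s4: 6>3, s5: 3>-3) and is removed.
Country B's strategy s2 is strictly dominated by s1 (North: 9>7, South: 8>5, East: 4>3) and is removed.
Column s3 is eliminated: s1 beats it against every remaining row (North: 9>-3, South: 8>-3, East: 4>-3).
Column s4 is eliminated: s1 beats it against every remaining row (North: 9>5, South: 8>-4, East: 4>3).
Row East is eliminated: South beats it against every remaining column (s1: 5>1, s5: 8>5).
Among the remaining strategies, none is strictly dominated by another pure strategy of the same player, so the elimination stops.
Surviving strategies — Country A: {North, South}; Country B: {s1, s5}.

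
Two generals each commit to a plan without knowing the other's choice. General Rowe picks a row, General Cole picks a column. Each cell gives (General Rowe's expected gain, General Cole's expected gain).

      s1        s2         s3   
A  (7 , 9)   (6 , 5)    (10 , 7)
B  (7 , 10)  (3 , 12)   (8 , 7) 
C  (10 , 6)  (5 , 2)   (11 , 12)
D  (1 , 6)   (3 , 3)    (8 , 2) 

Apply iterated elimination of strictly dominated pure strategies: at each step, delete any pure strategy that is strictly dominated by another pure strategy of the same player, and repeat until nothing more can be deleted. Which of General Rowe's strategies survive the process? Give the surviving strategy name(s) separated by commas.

Row B is eliminated: C beats it against every remaining column (s1: 10>7, s2: 5>3, s3: 11>8).
General Rowe's strategy D is strictly dominated by A (s1: 7>1, s2: 6>3, s3: 10>8) and is removed.
Column s2 is eliminated: s1 beats it against every remaining row (A: 9>5, C: 6>2).
For General Rowe, C strictly dominates A on the remaining columns (s1: 10>7, s3: 11>10); eliminate A.
Column s1 is eliminated: s3 beats it against every remaining row (C: 12>6).
Among the remaining strategies, none is strictly dominated by another pure strategy of the same player, so the elimination stops.
Surviving strategies — General Rowe: {C}; General Cole: {s3}.

C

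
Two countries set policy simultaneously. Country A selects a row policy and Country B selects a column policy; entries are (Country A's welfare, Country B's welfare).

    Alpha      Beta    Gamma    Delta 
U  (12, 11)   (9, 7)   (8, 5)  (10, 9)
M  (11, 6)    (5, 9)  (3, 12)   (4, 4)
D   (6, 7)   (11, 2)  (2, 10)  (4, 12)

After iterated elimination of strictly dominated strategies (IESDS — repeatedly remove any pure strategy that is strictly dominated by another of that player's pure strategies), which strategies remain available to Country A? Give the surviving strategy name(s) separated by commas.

U

Row M is eliminated: U beats it against every remaining column (Alpha: 12>11, Beta: 9>5, Gamma: 8>3, Delta: 10>4).
Column Beta is eliminated: Alpha beats it against every remaining row (U: 11>7, D: 7>2).
Row D is eliminated: U beats it against every remaining column (Alpha: 12>6, Gamma: 8>2, Delta: 10>4).
Country B's strategy Gamma is strictly dominated by Alpha (U: 11>5) and is removed.
Country B's strategy Delta is strictly dominated by Alpha (U: 11>9) and is removed.
Among the remaining strategies, none is strictly dominated by another pure strategy of the same player, so the elimination stops.
Surviving strategies — Country A: {U}; Country B: {Alpha}.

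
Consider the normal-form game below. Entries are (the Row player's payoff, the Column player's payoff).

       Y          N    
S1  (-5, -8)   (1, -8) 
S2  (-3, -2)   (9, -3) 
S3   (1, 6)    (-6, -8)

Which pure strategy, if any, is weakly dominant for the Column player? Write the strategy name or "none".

Y vs N: S1: -8=-8, S2: -2>-3, S3: 6>-8.
Y is at least as good as every other strategy against every opponent action, so it is weakly dominant.

Y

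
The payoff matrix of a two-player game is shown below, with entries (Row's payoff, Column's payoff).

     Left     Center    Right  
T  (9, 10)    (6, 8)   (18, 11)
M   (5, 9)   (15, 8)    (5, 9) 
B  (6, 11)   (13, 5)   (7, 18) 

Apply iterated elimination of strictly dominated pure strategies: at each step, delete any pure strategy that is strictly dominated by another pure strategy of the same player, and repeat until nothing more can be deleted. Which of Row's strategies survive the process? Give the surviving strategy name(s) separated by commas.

Column Center is eliminated: Left beats it against every remaining row (T: 10>8, M: 9>8, B: 11>5).
Row's strategy M is strictly dominated by T (Left: 9>5, Right: 18>5) and is removed.
Row B is eliminated: T beats it against every remaining column (Left: 9>6, Right: 18>7).
For Column, Right strictly dominates Left on the remaining rows (T: 11>10); eliminate Left.
Among the remaining strategies, none is strictly dominated by another pure strategy of the same player, so the elimination stops.
Surviving strategies — Row: {T}; Column: {Right}.

T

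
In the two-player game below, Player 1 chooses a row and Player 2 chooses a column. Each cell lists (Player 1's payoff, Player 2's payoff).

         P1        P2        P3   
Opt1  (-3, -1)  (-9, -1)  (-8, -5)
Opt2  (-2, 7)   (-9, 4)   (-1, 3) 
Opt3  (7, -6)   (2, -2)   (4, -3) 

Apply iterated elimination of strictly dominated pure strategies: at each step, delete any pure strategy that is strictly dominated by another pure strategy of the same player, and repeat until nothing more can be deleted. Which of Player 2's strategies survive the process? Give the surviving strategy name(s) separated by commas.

For Player 1, Opt3 strictly dominates Opt1 on the remaining columns (P1: 7>-3, P2: 2>-9, P3: 4>-8); eliminate Opt1.
Row Opt2 is eliminated: Opt3 beats it against every remaining column (P1: 7>-2, P2: 2>-9, P3: 4>-1).
For Player 2, P2 strictly dominates P1 on the remaining rows (Opt3: -2>-6); eliminate P1.
Player 2's strategy P3 is strictly dominated by P2 (Opt3: -2>-3) and is removed.
Among the remaining strategies, none is strictly dominated by another pure strategy of the same player, so the elimination stops.
Surviving strategies — Player 1: {Opt3}; Player 2: {P2}.

P2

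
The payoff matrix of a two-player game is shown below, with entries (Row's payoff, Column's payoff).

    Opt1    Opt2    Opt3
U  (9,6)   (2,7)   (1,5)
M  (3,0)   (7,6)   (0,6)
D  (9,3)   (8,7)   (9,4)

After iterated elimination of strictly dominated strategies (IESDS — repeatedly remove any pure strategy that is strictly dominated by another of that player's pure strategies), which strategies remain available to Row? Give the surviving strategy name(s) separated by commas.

D

Row's strategy M is strictly dominated by D (Opt1: 9>3, Opt2: 8>7, Opt3: 9>0) and is removed.
Column's strategy Opt1 is strictly dominated by Opt2 (U: 7>6, D: 7>3) and is removed.
For Row, D strictly dominates U on the remaining columns (Opt2: 8>2, Opt3: 9>1); eliminate U.
Column's strategy Opt3 is strictly dominated by Opt2 (D: 7>4) and is removed.
Among the remaining strategies, none is strictly dominated by another pure strategy of the same player, so the elimination stops.
Surviving strategies — Row: {D}; Column: {Opt2}.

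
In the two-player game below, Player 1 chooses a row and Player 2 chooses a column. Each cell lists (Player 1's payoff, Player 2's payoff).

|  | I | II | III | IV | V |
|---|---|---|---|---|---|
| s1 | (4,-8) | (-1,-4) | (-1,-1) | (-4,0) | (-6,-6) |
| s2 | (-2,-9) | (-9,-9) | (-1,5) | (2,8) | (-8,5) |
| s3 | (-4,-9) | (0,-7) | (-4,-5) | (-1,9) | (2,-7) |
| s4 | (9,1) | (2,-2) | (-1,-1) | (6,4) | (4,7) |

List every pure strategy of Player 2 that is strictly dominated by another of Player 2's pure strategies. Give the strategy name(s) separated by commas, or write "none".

IV strictly dominates I — s1: 0>-8, s2: 8>-9, s3: 9>-9, s4: 4>1.
II is strictly dominated by III (s1: -1>-4, s2: 5>-9, s3: -5>-7, s4: -1>-2).
IV strictly dominates III — s1: 0>-1, s2: 8>5, s3: 9>-5, s4: 4>-1.
Nothing dominates IV: I at s1 (0>-8); II at s1 (0>-4); III at s1 (0>-1); V at s1 (0>-6).
V is not dominated — it holds its own against I at s1 (-6>-8); II at s2 (5>-9); III at s2 (5=5); IV at s4 (7>4).

I, II, III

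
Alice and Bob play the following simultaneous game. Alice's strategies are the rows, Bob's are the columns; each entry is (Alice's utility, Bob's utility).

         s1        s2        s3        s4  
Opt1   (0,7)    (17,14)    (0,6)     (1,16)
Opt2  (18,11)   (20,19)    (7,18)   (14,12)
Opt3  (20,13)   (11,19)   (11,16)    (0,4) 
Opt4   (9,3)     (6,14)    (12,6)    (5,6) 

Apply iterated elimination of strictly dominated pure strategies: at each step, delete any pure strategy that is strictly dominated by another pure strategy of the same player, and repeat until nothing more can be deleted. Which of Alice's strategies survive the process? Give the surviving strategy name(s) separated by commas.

Opt2

Alice's strategy Opt1 is strictly dominated by Opt2 (s1: 18>0, s2: 20>17, s3: 7>0, s4: 14>1) and is removed.
Column s1 is eliminated: s2 beats it against every remaining row (Opt2: 19>11, Opt3: 19>13, Opt4: 14>3).
For Bob, s2 strictly dominates s3 on the remaining rows (Opt2: 19>18, Opt3: 19>16, Opt4: 14>6); eliminate s3.
For Alice, Opt2 strictly dominates Opt3 on the remaining columns (s2: 20>11, s4: 14>0); eliminate Opt3.
For Alice, Opt2 strictly dominates Opt4 on the remaining columns (s2: 20>6, s4: 14>5); eliminate Opt4.
For Bob, s2 strictly dominates s4 on the remaining rows (Opt2: 19>12); eliminate s4.
Among the remaining strategies, none is strictly dominated by another pure strategy of the same player, so the elimination stops.
Surviving strategies — Alice: {Opt2}; Bob: {s2}.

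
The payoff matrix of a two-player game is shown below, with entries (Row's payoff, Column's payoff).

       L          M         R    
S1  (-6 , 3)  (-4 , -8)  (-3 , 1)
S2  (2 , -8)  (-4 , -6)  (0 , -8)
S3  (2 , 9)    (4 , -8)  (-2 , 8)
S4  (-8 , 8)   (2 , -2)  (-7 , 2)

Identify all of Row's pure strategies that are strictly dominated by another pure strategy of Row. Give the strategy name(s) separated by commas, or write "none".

S1, S4

S3 strictly dominates S1 — L: 2>-6, M: 4>-4, R: -2>-3.
Nothing dominates S2: S1 at L (2>-6); S3 at L (2=2); S4 at L (2>-8).
S3: no other strategy beats it everywhere (S1 at L (2>-6); S2 at L (2=2); S4 at L (2>-8)).
S4: dominated, since S3 does at least as well everywhere (L: 2>-8, M: 4>2, R: -2>-7).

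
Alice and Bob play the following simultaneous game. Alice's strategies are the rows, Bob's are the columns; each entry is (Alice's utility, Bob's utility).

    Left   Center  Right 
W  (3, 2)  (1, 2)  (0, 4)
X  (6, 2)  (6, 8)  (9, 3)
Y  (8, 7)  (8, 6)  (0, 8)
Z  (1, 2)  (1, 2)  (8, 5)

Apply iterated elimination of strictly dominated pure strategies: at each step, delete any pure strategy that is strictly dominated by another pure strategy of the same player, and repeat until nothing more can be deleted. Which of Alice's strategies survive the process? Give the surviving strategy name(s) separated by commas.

X, Y

Alice's strategy W is strictly dominated by X (Left: 6>3, Center: 6>1, Right: 9>0) and is removed.
For Alice, X strictly dominates Z on the remaining columns (Left: 6>1, Center: 6>1, Right: 9>8); eliminate Z.
Column Left is eliminated: Right beats it against every remaining row (X: 3>2, Y: 8>7).
Among the remaining strategies, none is strictly dominated by another pure strategy of the same player, so the elimination stops.
Surviving strategies — Alice: {X, Y}; Bob: {Center, Right}.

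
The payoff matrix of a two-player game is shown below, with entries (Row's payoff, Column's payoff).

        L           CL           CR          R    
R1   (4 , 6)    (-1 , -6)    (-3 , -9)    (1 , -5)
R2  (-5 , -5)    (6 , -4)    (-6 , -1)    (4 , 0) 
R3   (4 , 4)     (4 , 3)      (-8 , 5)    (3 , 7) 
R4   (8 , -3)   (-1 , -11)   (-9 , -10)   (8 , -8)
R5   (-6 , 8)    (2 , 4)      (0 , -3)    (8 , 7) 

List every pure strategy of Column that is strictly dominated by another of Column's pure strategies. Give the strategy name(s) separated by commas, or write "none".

CL, CR

L: no other strategy beats it everywhere (CL at R1 (6>-6); CR at R1 (6>-9); R at R1 (6>-5)).
R strictly dominates CL — R1: -5>-6, R2: 0>-4, R3: 7>3, R4: -8>-11, R5: 7>4.
R strictly dominates CR — R1: -5>-9, R2: 0>-1, R3: 7>5, R4: -8>-10, R5: 7>-3.
R: no other strategy beats it everywhere (L at R2 (0>-5); CL at R1 (-5>-6); CR at R1 (-5>-9)).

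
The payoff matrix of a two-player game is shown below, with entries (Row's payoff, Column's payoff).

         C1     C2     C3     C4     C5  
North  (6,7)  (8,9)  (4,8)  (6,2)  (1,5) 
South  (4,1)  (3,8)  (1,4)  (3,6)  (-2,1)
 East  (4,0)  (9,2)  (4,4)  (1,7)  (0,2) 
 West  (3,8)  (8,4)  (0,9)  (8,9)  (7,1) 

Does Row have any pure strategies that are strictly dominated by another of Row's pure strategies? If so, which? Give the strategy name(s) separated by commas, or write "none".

South

Nothing dominates North: South at C1 (6>4); East at C1 (6>4); West at C1 (6>3).
North strictly dominates South — C1: 6>4, C2: 8>3, C3: 4>1, C4: 6>3, C5: 1>-2.
East: no other strategy beats it everywhere (North at C2 (9>8); South at C1 (4=4); West at C1 (4>3)).
West is not dominated — it holds its own against North at C2 (8=8); South at C2 (8>3); East at C4 (8>1).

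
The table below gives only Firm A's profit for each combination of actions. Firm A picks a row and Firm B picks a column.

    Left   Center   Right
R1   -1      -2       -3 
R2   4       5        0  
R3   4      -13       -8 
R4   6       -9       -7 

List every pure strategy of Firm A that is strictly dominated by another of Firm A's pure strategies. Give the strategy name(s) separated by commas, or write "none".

R1, R3

R1: dominated, since R2 does at least as well everywhere (Left: 4>-1, Center: 5>-2, Right: 0>-3).
Nothing dominates R2: R1 at Left (4>-1); R3 at Left (4=4); R4 at Center (5>-9).
R4 strictly dominates R3 — Left: 6>4, Center: -9>-13, Right: -7>-8.
R4 is not dominated — it holds its own against R1 at Left (6>-1); R2 at Left (6>4); R3 at Left (6>4).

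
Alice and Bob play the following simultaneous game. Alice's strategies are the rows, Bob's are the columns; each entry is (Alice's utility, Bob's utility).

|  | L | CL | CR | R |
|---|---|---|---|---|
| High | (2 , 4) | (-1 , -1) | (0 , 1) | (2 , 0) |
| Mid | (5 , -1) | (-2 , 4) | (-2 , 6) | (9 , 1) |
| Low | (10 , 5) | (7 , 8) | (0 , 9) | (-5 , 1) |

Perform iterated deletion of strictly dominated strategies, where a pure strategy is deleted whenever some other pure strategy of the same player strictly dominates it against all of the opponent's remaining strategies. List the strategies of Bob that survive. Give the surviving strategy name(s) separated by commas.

L, CR

Bob's strategy CL is strictly dominated by CR (High: 1>-1, Mid: 6>4, Low: 9>8) and is removed.
Bob's strategy R is strictly dominated by CR (High: 1>0, Mid: 6>1, Low: 9>1) and is removed.
For Alice, Low strictly dominates Mid on the remaining columns (L: 10>5, CR: 0>-2); eliminate Mid.
Among the remaining strategies, none is strictly dominated by another pure strategy of the same player, so the elimination stops.
Surviving strategies — Alice: {High, Low}; Bob: {L, CR}.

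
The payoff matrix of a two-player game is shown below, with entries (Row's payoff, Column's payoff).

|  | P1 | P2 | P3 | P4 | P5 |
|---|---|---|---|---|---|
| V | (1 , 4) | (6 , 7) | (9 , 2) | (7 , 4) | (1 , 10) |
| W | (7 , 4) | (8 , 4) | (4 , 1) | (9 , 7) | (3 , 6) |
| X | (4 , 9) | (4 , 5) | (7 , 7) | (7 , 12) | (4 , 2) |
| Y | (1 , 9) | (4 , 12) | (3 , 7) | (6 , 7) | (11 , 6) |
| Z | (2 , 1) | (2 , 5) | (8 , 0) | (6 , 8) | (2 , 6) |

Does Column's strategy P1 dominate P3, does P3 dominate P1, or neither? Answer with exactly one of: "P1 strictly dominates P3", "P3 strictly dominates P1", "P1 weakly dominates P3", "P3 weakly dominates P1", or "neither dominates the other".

P1 strictly dominates P3

P1's payoffs vs P3's, by Row's action — V: 4>2, W: 4>1, X: 9>7, Y: 9>7, Z: 1>0.
P1 gives a strictly higher payoff against each choice by Row, so P1 strictly dominates P3.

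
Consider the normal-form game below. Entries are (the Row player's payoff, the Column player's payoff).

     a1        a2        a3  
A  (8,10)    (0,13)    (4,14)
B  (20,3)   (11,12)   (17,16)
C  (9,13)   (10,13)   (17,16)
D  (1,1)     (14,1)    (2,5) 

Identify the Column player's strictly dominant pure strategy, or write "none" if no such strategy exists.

a3 vs a1: A: 14>10, B: 16>3, C: 16>13, D: 5>1.
a3 vs a2: A: 14>13, B: 16>12, C: 16>13, D: 5>1.
a3 strictly beats every other strategy against every opponent action, so it is strictly dominant.

a3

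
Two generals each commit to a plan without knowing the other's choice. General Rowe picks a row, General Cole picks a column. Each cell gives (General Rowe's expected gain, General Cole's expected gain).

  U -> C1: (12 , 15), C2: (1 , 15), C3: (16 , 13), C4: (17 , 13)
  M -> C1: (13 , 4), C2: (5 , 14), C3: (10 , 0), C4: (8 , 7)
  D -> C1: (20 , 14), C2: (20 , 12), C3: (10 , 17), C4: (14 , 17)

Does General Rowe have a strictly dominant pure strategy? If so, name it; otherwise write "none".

U fails to dominate M at C1 (12<13).
M fails to dominate U at C3 (10<16).
D fails to dominate U at C3 (10<16).
No single strategy dominates all the others.

none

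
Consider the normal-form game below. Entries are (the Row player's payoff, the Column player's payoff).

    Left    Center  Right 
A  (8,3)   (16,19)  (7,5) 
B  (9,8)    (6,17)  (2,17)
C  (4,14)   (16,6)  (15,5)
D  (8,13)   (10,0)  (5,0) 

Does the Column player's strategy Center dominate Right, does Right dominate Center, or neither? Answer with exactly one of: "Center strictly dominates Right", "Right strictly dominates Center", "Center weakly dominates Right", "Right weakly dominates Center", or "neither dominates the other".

Center weakly dominates Right

Compare Center to Right across each choice by the Row player: A: 19>5, B: 17=17, C: 6>5, D: 0=0.
Center is at least as good everywhere and strictly better somewhere (tied only at B, D), so Center weakly but not strictly dominates Right.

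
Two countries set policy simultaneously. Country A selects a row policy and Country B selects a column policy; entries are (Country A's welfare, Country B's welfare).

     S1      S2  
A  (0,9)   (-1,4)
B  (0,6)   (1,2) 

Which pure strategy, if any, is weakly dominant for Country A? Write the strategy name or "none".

B

B vs A: S1: 0=0, S2: 1>-1.
B is at least as good as every other strategy against every opponent action, so it is weakly dominant.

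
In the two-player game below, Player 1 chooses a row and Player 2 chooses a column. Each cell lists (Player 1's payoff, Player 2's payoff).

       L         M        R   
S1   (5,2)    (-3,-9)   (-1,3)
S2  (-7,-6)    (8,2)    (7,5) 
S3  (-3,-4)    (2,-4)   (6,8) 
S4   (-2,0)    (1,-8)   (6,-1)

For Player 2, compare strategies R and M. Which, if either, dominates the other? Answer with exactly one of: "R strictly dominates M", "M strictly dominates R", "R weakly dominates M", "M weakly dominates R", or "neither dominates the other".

Compare R to M across each choice by Player 1: S1: 3>-9, S2: 5>2, S3: 8>-4, S4: -1>-8.
R gives a strictly higher payoff against each choice by Player 1, so R strictly dominates M.

R strictly dominates M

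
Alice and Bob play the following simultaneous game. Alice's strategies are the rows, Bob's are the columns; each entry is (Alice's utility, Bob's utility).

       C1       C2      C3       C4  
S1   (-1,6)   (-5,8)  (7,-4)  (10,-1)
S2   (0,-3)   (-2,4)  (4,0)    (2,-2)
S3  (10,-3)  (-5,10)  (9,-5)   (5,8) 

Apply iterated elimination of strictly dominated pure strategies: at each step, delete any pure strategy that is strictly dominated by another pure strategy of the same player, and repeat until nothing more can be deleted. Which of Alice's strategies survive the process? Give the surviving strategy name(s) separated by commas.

Bob's strategy C1 is strictly dominated by C2 (S1: 8>6, S2: 4>-3, S3: 10>-3) and is removed.
Column C3 is eliminated: C2 beats it against every remaining row (S1: 8>-4, S2: 4>0, S3: 10>-5).
For Bob, C2 strictly dominates C4 on the remaining rows (S1: 8>-1, S2: 4>-2, S3: 10>8); eliminate C4.
Row S1 is eliminated: S2 beats it against every remaining column (C2: -2>-5).
For Alice, S2 strictly dominates S3 on the remaining columns (C2: -2>-5); eliminate S3.
Among the remaining strategies, none is strictly dominated by another pure strategy of the same player, so the elimination stops.
Surviving strategies — Alice: {S2}; Bob: {C2}.

S2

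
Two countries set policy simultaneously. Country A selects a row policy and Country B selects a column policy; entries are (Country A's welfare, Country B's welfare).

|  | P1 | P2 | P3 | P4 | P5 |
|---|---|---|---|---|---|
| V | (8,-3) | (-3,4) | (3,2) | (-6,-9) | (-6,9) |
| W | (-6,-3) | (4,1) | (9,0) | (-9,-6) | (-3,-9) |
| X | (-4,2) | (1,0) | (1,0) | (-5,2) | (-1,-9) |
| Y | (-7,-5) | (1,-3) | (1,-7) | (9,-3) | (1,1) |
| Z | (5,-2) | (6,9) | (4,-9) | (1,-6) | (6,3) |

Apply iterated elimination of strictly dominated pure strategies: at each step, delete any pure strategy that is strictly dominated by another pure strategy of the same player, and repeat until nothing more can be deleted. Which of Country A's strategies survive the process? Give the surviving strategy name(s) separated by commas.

Z

Row X is eliminated: Z beats it against every remaining column (P1: 5>-4, P2: 6>1, P3: 4>1, P4: 1>-5, P5: 6>-1).
Country B's strategy P1 is strictly dominated by P2 (V: 4>-3, W: 1>-3, Y: -3>-5, Z: 9>-2) and is removed.
Row V is eliminated: Z beats it against every remaining column (P2: 6>-3, P3: 4>3, P4: 1>-6, P5: 6>-6).
Column P3 is eliminated: P2 beats it against every remaining row (W: 1>0, Y: -3>-7, Z: 9>-9).
For Country A, Z strictly dominates W on the remaining columns (P2: 6>4, P4: 1>-9, P5: 6>-3); eliminate W.
For Country B, P5 strictly dominates P4 on the remaining rows (Y: 1>-3, Z: 3>-6); eliminate P4.
Country A's strategy Y is strictly dominated by Z (P2: 6>1, P5: 6>1) and is removed.
Column P5 is eliminated: P2 beats it against every remaining row (Z: 9>3).
Among the remaining strategies, none is strictly dominated by another pure strategy of the same player, so the elimination stops.
Surviving strategies — Country A: {Z}; Country B: {P2}.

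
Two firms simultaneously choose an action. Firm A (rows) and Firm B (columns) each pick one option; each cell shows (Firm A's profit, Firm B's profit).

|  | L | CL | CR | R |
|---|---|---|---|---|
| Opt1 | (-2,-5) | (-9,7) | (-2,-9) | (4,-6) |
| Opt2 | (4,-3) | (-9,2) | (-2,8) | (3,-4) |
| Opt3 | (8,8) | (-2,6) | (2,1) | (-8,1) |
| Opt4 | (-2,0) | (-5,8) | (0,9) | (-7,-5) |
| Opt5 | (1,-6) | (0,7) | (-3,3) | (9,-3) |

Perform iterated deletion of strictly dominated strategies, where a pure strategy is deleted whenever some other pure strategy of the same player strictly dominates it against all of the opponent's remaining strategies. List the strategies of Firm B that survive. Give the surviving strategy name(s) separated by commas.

L, CL

Firm B's strategy R is strictly dominated by CL (Opt1: 7>-6, Opt2: 2>-4, Opt3: 6>1, Opt4: 8>-5, Opt5: 7>-3) and is removed.
For Firm A, Opt3 strictly dominates Opt1 on the remaining columns (L: 8>-2, CL: -2>-9, CR: 2>-2); eliminate Opt1.
Row Opt2 is eliminated: Opt3 beats it against every remaining column (L: 8>4, CL: -2>-9, CR: 2>-2).
For Firm A, Opt3 strictly dominates Opt4 on the remaining columns (L: 8>-2, CL: -2>-5, CR: 2>0); eliminate Opt4.
Firm B's strategy CR is strictly dominated by CL (Opt3: 6>1, Opt5: 7>3) and is removed.
Among the remaining strategies, none is strictly dominated by another pure strategy of the same player, so the elimination stops.
Surviving strategies — Firm A: {Opt3, Opt5}; Firm B: {L, CL}.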